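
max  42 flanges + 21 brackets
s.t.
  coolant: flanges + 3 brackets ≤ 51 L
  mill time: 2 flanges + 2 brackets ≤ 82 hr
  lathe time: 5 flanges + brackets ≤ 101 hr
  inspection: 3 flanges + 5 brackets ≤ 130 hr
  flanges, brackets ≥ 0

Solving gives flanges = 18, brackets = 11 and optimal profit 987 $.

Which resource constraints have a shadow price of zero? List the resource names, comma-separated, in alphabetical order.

coolant: 51/51 (binding)
mill time: 58/82 (slack 24)
lathe time: 101/101 (binding)
inspection: 109/130 (slack 21)
By complementary slackness, a constraint with positive slack has shadow price 0 → inspection, mill time.

inspection, mill time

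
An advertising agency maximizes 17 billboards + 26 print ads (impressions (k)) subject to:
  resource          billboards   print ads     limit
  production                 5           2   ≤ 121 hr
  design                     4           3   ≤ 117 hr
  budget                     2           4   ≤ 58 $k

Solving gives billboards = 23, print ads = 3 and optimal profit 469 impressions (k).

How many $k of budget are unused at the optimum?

budget used = 2·23 + 4·3 = 58; slack = 58 − 58 = 0.

0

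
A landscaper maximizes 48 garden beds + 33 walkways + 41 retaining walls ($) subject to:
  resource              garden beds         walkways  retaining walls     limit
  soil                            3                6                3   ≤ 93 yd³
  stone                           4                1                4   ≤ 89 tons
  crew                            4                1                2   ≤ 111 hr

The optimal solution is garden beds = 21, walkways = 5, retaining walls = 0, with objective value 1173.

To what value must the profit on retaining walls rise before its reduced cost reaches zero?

48

Binding: soil and stone. Non-binding: crew (22 unused).
Since crew is not tight, its dual is 0.
From A_Bᵀ y = c: 3·y_soil + 4·y_stone = 48; 6·y_soil + 1·y_stone = 33.
This yields shadow prices y_soil = 4, y_stone = 9.
retaining walls enters the basis when its profit ≥ yᵀa₃ = 4·3 + 9·4 = 48.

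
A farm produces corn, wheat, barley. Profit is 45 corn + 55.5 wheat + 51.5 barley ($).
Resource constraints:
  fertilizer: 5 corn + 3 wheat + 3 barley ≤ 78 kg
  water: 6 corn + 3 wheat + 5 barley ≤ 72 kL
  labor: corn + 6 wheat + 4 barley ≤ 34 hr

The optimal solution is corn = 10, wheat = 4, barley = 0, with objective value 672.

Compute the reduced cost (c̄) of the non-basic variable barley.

-5

Binding: water and labor. Non-binding: fertilizer (16 unused).
By complementary slackness, y = 0 for the non-binding constraint.
From A_Bᵀ y = c: 6·y_water + 1·y_labor = 45; 3·y_water + 6·y_labor = 55.5.
Solving: y_water = 6.5, y_labor = 6.
Reduced cost of barley: c₃ − yᵀa₃ = 51.5 − (6.5·5 + 6·4) = 51.5 − 56.5 = -5.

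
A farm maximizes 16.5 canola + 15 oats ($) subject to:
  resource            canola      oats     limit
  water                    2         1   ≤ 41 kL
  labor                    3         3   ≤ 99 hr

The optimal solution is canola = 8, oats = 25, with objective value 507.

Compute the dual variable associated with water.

At the optimum: water uses 41 of 41 (binding); labor uses 99 of 99 (binding).
Dual feasibility on the basic columns requires 2·y_water + 3·y_labor = 16.5, 1·y_water + 3·y_labor = 15.
This yields shadow prices y_water = 1.5, y_labor = 4.5.
Shadow price of water = 1.5.

1.5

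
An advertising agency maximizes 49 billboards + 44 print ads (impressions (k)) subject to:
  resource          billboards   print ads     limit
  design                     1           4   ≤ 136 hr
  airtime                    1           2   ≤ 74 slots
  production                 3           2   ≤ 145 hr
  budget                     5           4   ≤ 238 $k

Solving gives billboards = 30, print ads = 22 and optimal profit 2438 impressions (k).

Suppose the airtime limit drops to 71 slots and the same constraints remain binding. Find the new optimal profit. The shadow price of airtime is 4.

Δb = -3, so new z* = 2438 + (4)·(-3) = 2438 − 12 = 2426.

2426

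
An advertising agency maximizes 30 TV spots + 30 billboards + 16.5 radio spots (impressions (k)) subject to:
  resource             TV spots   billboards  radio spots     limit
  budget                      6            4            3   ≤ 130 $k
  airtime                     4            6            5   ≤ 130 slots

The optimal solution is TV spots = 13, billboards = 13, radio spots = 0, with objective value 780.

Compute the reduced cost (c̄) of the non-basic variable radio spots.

At the optimum: budget uses 130 of 130 (binding); airtime uses 130 of 130 (binding).
Dual feasibility on the basic columns requires 6·y_budget + 4·y_airtime = 30, 4·y_budget + 6·y_airtime = 30.
Solving: y_budget = 3, y_airtime = 3.
Reduced cost of radio spots: c₃ − yᵀa₃ = 16.5 − (3·3 + 3·5) = 16.5 − 24 = -7.5.

-7.5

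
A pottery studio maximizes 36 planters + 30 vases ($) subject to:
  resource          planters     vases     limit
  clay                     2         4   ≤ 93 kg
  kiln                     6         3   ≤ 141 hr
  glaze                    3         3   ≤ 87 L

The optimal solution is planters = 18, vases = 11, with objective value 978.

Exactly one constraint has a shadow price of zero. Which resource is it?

clay: 80/93 (slack 13)
kiln: 141/141 (binding)
glaze: 87/87 (binding)
By complementary slackness, a constraint with positive slack has shadow price 0 → clay.

clay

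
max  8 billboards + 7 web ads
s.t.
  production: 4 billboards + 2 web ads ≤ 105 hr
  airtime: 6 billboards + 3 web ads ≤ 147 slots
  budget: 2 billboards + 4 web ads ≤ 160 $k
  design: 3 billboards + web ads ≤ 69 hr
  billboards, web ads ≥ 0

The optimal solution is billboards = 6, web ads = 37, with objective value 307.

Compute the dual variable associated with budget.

1

At the optimum: production uses 98 of 105 (slack = 7); airtime uses 147 of 147 (binding); budget uses 160 of 160 (binding); design uses 55 of 69 (slack = 14).
Slack constraints have shadow price 0 (complementary slackness).
From A_Bᵀ y = c: 6·y_airtime + 2·y_budget = 8; 3·y_airtime + 4·y_budget = 7.
Solving: y_airtime = 1, y_budget = 1.
Shadow price of budget = 1.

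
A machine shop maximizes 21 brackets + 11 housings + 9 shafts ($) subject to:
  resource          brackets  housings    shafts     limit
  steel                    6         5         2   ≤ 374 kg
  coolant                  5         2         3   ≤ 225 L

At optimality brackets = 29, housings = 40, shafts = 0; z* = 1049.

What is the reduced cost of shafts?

-2

Check each constraint at x*: steel 374/374 (tight); coolant 225/225 (tight).
Dual feasibility on the basic columns requires 6·y_steel + 5·y_coolant = 21, 5·y_steel + 2·y_coolant = 11.
This yields shadow prices y_steel = 1, y_coolant = 3.
Reduced cost of shafts: c₃ − yᵀa₃ = 9 − (1·2 + 3·3) = 9 − 11 = -2.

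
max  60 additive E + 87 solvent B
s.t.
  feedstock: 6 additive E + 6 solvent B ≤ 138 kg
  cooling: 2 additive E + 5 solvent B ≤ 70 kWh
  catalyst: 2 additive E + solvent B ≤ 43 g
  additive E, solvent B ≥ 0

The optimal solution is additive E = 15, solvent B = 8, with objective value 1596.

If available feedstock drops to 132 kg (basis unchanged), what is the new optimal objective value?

1554

Binding: feedstock and cooling. Non-binding: catalyst (5 unused).
Since catalyst is not tight, its dual is 0.
From A_Bᵀ y = c: 6·y_feedstock + 2·y_cooling = 60; 6·y_feedstock + 5·y_cooling = 87.
This yields shadow prices y_feedstock = 7, y_cooling = 9.
Δz = y_feedstock·Δb = 7 × (-6) = -42, so new z* = 1596 − 42 = 1554.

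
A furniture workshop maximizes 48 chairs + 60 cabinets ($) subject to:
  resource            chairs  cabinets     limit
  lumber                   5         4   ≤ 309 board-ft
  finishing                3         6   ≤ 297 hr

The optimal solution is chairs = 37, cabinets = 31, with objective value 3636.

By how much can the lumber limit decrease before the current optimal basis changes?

Binding constraints: lumber, finishing. The basis is B = [[5,4],[3,6]] with det 18.
Per unit decrease in lumber, x* moves by d = (-0.3333, 0.1667).
The basis stays optimal until chairs reaches 0; allowable decrease = 111 board-ft.

111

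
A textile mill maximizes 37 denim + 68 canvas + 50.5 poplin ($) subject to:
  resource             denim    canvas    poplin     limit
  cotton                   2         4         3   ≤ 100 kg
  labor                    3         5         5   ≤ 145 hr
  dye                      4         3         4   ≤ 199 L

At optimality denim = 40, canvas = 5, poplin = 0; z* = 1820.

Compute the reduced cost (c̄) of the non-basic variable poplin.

-8

Binding: cotton and labor. Non-binding: dye (24 unused).
Since dye is not tight, its dual is 0.
Dual feasibility on the basic columns requires 2·y_cotton + 3·y_labor = 37, 4·y_cotton + 5·y_labor = 68.
Solving: y_cotton = 9.5, y_labor = 6.
Reduced cost of poplin: c₃ − yᵀa₃ = 50.5 − (9.5·3 + 6·5) = 50.5 − 58.5 = -8.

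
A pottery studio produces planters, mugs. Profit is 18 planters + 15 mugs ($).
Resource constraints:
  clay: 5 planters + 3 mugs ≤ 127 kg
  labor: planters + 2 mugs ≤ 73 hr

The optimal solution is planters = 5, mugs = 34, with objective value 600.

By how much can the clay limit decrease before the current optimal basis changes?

Binding constraints: clay, labor. The basis is B = [[5,3],[1,2]] with det 7.
Per unit decrease in clay, x* moves by d = (-0.2857, 0.1429).
The basis stays optimal until planters reaches 0; allowable decrease = 17.5 kg.

17.5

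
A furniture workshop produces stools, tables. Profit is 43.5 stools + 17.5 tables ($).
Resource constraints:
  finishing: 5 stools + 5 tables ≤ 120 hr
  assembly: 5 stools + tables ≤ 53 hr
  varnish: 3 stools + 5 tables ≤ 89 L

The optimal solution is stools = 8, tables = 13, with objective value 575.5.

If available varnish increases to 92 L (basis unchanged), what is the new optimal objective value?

Binding: assembly and varnish. Non-binding: finishing (15 unused).
By complementary slackness, y = 0 for the non-binding constraint.
Dual feasibility on the basic columns requires 5·y_assembly + 3·y_varnish = 43.5, 1·y_assembly + 5·y_varnish = 17.5.
Solving: y_assembly = 7.5, y_varnish = 2.
Δz = y_varnish·Δb = 2 × (3) = 6, so new z* = 575.5 + 6 = 581.5.

581.5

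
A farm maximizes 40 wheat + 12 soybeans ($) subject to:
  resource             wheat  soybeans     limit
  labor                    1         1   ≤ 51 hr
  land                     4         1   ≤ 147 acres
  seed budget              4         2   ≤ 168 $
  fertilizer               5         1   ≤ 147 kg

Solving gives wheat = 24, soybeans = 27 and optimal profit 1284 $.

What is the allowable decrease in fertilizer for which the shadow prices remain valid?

Binding constraints: labor, fertilizer. The basis is B = [[1,1],[5,1]] with det -4.
Per unit decrease in fertilizer, x* moves by d = (-0.25, 0.25).
The basis stays optimal until wheat reaches 0; allowable decrease = 96 kg.

96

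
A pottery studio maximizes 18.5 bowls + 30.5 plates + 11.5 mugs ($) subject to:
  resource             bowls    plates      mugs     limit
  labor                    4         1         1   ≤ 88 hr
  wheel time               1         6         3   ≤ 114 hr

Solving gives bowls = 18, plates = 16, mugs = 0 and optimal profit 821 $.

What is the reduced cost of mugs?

Both labor and wheel time are binding at x*.
Dual feasibility on the basic columns requires 4·y_labor + 1·y_wheel time = 18.5, 1·y_labor + 6·y_wheel time = 30.5.
This yields shadow prices y_labor = 3.5, y_wheel time = 4.5.
Reduced cost of mugs: c₃ − yᵀa₃ = 11.5 − (3.5·1 + 4.5·3) = 11.5 − 17 = -5.5.

-5.5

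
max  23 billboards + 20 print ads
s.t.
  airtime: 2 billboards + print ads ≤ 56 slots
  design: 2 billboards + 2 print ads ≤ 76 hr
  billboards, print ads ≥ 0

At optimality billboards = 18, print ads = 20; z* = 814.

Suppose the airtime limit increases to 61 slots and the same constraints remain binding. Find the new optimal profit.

829

Check each constraint at x*: airtime 56/56 (tight); design 76/76 (tight).
Dual feasibility on the basic columns requires 2·y_airtime + 2·y_design = 23, 1·y_airtime + 2·y_design = 20.
This yields shadow prices y_airtime = 3, y_design = 8.5.
Δz = y_airtime·Δb = 3 × (5) = 15, so new z* = 814 + 15 = 829.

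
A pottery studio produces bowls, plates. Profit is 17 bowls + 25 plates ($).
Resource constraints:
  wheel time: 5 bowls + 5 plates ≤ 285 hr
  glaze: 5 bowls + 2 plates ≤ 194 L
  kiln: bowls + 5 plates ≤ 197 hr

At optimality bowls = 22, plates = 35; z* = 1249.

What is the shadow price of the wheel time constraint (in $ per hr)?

3

Binding: wheel time and kiln. Non-binding: glaze (14 unused).
Since glaze is not tight, its dual is 0.
The binding rows give the dual system: 5·y_wheel time + 1·y_kiln = 17 and 5·y_wheel time + 5·y_kiln = 25.
This yields shadow prices y_wheel time = 3, y_kiln = 2.
Shadow price of wheel time = 3.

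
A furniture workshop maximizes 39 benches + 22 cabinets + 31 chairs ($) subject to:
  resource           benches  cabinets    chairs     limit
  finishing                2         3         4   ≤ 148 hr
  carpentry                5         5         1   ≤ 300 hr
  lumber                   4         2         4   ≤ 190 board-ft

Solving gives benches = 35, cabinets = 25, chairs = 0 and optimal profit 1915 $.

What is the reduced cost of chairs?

-4

At the optimum: finishing uses 145 of 148 (slack = 3); carpentry uses 300 of 300 (binding); lumber uses 190 of 190 (binding).
By complementary slackness, y = 0 for the non-binding constraint.
Dual feasibility on the basic columns requires 5·y_carpentry + 4·y_lumber = 39, 5·y_carpentry + 2·y_lumber = 22.
Solving: y_carpentry = 1, y_lumber = 8.5.
Reduced cost of chairs: c₃ − yᵀa₃ = 31 − (1·1 + 8.5·4) = 31 − 35 = -4.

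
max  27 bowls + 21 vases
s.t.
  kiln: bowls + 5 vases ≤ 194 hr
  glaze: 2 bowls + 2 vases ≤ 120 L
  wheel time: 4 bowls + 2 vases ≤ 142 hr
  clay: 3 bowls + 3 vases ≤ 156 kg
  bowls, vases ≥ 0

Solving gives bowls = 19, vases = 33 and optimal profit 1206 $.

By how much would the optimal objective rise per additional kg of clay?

5

Binding: wheel time and clay. Non-binding: kiln (10 unused), glaze (16 unused).
Slack constraints have shadow price 0 (complementary slackness).
The binding rows give the dual system: 4·y_wheel time + 3·y_clay = 27 and 2·y_wheel time + 3·y_clay = 21.
This yields shadow prices y_wheel time = 3, y_clay = 5.
Shadow price of clay = 5.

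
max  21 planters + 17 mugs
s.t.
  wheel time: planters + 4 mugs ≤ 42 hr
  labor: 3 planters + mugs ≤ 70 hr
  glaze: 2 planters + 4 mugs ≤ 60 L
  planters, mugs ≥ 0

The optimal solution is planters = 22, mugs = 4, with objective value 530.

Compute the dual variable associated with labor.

5

Binding: labor and glaze. Non-binding: wheel time (4 unused).
Since wheel time is not tight, its dual is 0.
From A_Bᵀ y = c: 3·y_labor + 2·y_glaze = 21; 1·y_labor + 4·y_glaze = 17.
This yields shadow prices y_labor = 5, y_glaze = 3.
Shadow price of labor = 5.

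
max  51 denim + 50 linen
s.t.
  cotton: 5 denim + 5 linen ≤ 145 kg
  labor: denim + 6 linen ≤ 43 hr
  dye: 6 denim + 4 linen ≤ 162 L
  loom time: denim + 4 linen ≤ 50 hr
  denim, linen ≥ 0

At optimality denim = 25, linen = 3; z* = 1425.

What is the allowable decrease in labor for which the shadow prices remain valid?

Binding constraints: labor, dye. The basis is B = [[1,6],[6,4]] with det -32.
Per unit decrease in labor, x* moves by d = (0.125, -0.1875).
The basis stays optimal until linen reaches 0; allowable decrease = 16 hr.

16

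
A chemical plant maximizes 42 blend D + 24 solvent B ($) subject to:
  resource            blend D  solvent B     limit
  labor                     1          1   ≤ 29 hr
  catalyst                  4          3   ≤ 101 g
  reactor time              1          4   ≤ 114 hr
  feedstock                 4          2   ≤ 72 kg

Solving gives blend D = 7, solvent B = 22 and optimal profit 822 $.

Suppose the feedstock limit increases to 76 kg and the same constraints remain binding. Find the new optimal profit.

858

At the optimum: labor uses 29 of 29 (binding); catalyst uses 94 of 101 (slack = 7); reactor time uses 95 of 114 (slack = 19); feedstock uses 72 of 72 (binding).
By complementary slackness, y = 0 for the non-binding constraints.
From A_Bᵀ y = c: 1·y_labor + 4·y_feedstock = 42; 1·y_labor + 2·y_feedstock = 24.
→ y_labor = 6 and y_feedstock = 9.
Δz = y_feedstock·Δb = 9 × (4) = 36, so new z* = 822 + 36 = 858.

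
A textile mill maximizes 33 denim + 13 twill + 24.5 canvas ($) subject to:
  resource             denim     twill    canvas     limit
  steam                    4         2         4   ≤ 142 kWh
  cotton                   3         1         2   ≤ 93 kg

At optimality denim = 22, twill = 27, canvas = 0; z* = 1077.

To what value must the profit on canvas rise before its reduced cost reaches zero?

At the optimum: steam uses 142 of 142 (binding); cotton uses 93 of 93 (binding).
From A_Bᵀ y = c: 4·y_steam + 3·y_cotton = 33; 2·y_steam + 1·y_cotton = 13.
Solving: y_steam = 3, y_cotton = 7.
canvas enters the basis when its profit ≥ yᵀa₃ = 3·4 + 7·2 = 26.

26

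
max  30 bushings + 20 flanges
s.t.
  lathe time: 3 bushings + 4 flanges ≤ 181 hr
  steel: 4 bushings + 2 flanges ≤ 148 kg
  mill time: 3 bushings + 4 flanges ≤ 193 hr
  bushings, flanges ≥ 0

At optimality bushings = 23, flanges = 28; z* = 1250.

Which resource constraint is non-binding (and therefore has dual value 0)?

mill time

lathe time: 181/181 (binding)
steel: 148/148 (binding)
mill time: 181/193 (slack 12)
By complementary slackness, a constraint with positive slack has shadow price 0 → mill time.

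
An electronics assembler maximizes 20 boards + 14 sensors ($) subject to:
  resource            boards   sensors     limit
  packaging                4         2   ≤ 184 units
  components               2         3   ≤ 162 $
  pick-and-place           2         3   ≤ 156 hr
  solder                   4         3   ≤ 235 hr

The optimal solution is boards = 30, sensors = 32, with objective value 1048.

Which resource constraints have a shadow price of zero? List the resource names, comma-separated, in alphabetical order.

packaging: 184/184 (binding)
components: 156/162 (slack 6)
pick-and-place: 156/156 (binding)
solder: 216/235 (slack 19)
By complementary slackness, a constraint with positive slack has shadow price 0 → components, solder.

components, solder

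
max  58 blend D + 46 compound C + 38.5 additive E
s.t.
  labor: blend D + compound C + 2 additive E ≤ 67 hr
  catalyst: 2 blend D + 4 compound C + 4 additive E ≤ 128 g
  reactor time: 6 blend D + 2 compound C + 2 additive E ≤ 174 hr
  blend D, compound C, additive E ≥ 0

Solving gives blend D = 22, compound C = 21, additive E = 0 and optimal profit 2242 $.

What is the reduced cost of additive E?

-7.5

At the optimum: labor uses 43 of 67 (slack = 24); catalyst uses 128 of 128 (binding); reactor time uses 174 of 174 (binding).
Slack constraints have shadow price 0 (complementary slackness).
The binding rows give the dual system: 2·y_catalyst + 6·y_reactor time = 58 and 4·y_catalyst + 2·y_reactor time = 46.
This yields shadow prices y_catalyst = 8, y_reactor time = 7.
Reduced cost of additive E: c₃ − yᵀa₃ = 38.5 − (8·4 + 7·2) = 38.5 − 46 = -7.5.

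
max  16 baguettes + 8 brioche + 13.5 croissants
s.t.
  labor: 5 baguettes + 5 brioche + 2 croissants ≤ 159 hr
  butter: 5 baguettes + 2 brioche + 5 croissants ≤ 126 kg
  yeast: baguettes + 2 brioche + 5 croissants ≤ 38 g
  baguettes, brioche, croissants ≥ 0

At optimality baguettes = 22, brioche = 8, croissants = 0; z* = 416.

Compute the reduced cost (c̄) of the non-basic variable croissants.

Binding: butter and yeast. Non-binding: labor (9 unused).
By complementary slackness, y = 0 for the non-binding constraint.
The binding rows give the dual system: 5·y_butter + 1·y_yeast = 16 and 2·y_butter + 2·y_yeast = 8.
→ y_butter = 3 and y_yeast = 1.
Reduced cost of croissants: c₃ − yᵀa₃ = 13.5 − (3·5 + 1·5) = 13.5 − 20 = -6.5.

-6.5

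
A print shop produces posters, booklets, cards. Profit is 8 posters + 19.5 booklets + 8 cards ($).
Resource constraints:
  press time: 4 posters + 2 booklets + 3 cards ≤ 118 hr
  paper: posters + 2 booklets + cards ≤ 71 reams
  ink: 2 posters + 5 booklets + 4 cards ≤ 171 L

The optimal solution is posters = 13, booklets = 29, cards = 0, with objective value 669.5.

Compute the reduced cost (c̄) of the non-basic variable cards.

At the optimum: press time uses 110 of 118 (slack = 8); paper uses 71 of 71 (binding); ink uses 171 of 171 (binding).
Since press time is not tight, its dual is 0.
From A_Bᵀ y = c: 1·y_paper + 2·y_ink = 8; 2·y_paper + 5·y_ink = 19.5.
Solving: y_paper = 1, y_ink = 3.5.
Reduced cost of cards: c₃ − yᵀa₃ = 8 − (1·1 + 3.5·4) = 8 − 15 = -7.

-7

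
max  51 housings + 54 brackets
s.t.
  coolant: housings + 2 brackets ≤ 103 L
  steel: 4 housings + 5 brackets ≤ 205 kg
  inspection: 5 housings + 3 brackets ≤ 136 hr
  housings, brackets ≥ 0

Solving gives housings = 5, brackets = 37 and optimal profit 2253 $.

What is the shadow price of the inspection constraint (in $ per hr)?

Binding: steel and inspection. Non-binding: coolant (24 unused).
Since coolant is not tight, its dual is 0.
Dual feasibility on the basic columns requires 4·y_steel + 5·y_inspection = 51, 5·y_steel + 3·y_inspection = 54.
This yields shadow prices y_steel = 9, y_inspection = 3.
Shadow price of inspection = 3.

3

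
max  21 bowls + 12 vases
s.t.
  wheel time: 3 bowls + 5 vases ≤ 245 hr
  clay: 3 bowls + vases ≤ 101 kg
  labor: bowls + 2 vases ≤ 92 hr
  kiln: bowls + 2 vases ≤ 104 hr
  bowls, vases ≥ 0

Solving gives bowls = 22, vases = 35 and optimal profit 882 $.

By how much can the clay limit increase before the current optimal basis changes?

Binding constraints: clay, labor. The basis is B = [[3,1],[1,2]] with det 5.
Per unit increase in clay, x* moves by d = (0.4, -0.2).
The basis stays optimal until wheel time becomes binding; allowable increase = 20 kg.

20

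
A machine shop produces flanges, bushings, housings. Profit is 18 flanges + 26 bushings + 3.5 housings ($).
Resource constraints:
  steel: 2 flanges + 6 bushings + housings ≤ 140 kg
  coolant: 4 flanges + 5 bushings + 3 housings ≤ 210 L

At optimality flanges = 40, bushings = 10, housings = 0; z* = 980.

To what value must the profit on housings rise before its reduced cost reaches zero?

Check each constraint at x*: steel 140/140 (tight); coolant 210/210 (tight).
The binding rows give the dual system: 2·y_steel + 4·y_coolant = 18 and 6·y_steel + 5·y_coolant = 26.
This yields shadow prices y_steel = 1, y_coolant = 4.
housings enters the basis when its profit ≥ yᵀa₃ = 1·1 + 4·3 = 13.

13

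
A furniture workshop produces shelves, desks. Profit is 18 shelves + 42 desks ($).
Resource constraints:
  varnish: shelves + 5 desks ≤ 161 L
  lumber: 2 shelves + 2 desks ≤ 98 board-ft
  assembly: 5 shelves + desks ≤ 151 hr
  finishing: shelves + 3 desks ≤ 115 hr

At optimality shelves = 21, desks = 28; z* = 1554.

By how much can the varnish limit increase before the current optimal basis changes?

20

Binding constraints: varnish, lumber. The basis is B = [[1,5],[2,2]] with det -8.
Per unit increase in varnish, x* moves by d = (-0.25, 0.25).
The basis stays optimal until finishing becomes binding; allowable increase = 20 L.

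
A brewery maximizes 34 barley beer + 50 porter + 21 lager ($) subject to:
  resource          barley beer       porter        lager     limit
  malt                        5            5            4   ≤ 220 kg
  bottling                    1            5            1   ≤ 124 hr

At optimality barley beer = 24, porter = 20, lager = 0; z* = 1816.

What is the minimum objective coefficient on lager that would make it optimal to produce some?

Check each constraint at x*: malt 220/220 (tight); bottling 124/124 (tight).
Dual feasibility on the basic columns requires 5·y_malt + 1·y_bottling = 34, 5·y_malt + 5·y_bottling = 50.
This yields shadow prices y_malt = 6, y_bottling = 4.
lager enters the basis when its profit ≥ yᵀa₃ = 6·4 + 4·1 = 28.

28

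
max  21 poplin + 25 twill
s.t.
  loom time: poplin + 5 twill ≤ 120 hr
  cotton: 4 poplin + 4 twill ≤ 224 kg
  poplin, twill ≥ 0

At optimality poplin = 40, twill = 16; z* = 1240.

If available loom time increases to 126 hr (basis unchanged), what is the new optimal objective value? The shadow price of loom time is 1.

1246

Δb = 6, so new z* = 1240 + (1)·(6) = 1240 + 6 = 1246.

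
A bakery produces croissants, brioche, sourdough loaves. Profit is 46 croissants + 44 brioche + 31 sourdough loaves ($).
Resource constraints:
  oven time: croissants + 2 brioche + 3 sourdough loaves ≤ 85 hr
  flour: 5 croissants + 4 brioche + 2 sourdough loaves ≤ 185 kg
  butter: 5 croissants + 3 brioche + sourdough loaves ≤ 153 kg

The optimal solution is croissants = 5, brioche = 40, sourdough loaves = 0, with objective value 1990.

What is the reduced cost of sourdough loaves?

-3

Check each constraint at x*: oven time 85/85 (tight); flour 185/185 (tight); butter 145/153 (slack 8).
Slack constraints have shadow price 0 (complementary slackness).
From A_Bᵀ y = c: 1·y_oven time + 5·y_flour = 46; 2·y_oven time + 4·y_flour = 44.
This yields shadow prices y_oven time = 6, y_flour = 8.
Reduced cost of sourdough loaves: c₃ − yᵀa₃ = 31 − (6·3 + 8·2) = 31 − 34 = -3.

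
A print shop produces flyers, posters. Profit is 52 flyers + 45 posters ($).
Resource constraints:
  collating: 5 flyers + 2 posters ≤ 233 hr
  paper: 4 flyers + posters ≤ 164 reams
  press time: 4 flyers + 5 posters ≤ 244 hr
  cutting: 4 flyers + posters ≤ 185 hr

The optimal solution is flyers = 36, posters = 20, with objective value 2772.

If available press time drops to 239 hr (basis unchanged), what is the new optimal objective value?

Check each constraint at x*: collating 220/233 (slack 13); paper 164/164 (tight); press time 244/244 (tight); cutting 164/185 (slack 21).
By complementary slackness, y = 0 for the non-binding constraints.
Dual feasibility on the basic columns requires 4·y_paper + 4·y_press time = 52, 1·y_paper + 5·y_press time = 45.
Solving: y_paper = 5, y_press time = 8.
Δz = y_press time·Δb = 8 × (-5) = -40, so new z* = 2772 − 40 = 2732.

2732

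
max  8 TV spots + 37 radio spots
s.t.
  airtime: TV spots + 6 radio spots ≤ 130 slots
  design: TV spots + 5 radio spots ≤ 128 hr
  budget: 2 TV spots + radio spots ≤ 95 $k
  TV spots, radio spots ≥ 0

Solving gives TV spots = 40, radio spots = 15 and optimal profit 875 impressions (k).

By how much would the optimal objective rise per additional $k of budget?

1

At the optimum: airtime uses 130 of 130 (binding); design uses 115 of 128 (slack = 13); budget uses 95 of 95 (binding).
Slack constraints have shadow price 0 (complementary slackness).
From A_Bᵀ y = c: 1·y_airtime + 2·y_budget = 8; 6·y_airtime + 1·y_budget = 37.
→ y_airtime = 6 and y_budget = 1.
Shadow price of budget = 1.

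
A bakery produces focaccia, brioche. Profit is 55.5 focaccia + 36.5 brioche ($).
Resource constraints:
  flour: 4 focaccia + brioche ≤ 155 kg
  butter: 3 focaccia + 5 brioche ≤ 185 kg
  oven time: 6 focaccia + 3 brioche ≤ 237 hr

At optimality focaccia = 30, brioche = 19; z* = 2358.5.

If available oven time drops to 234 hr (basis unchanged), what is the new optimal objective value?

2334.5

Binding: butter and oven time. Non-binding: flour (16 unused).
Slack constraints have shadow price 0 (complementary slackness).
From A_Bᵀ y = c: 3·y_butter + 6·y_oven time = 55.5; 5·y_butter + 3·y_oven time = 36.5.
→ y_butter = 2.5 and y_oven time = 8.
Δz = y_oven time·Δb = 8 × (-3) = -24, so new z* = 2358.5 − 24 = 2334.5.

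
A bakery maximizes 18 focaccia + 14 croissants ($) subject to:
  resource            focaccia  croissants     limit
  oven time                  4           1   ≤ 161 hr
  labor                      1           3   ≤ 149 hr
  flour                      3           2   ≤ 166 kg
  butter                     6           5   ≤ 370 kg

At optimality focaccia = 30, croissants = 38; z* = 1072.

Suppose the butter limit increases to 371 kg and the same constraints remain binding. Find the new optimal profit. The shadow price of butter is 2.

Δb = 1, so new z* = 1072 + (2)·(1) = 1072 + 2 = 1074.

1074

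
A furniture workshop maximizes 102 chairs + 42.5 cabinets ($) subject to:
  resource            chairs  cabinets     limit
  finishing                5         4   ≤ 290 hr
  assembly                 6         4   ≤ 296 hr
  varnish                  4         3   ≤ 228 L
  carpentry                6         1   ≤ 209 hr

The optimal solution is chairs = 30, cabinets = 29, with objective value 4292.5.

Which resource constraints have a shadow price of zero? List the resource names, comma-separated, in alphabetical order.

finishing, varnish

finishing: 266/290 (slack 24)
assembly: 296/296 (binding)
varnish: 207/228 (slack 21)
carpentry: 209/209 (binding)
By complementary slackness, a constraint with positive slack has shadow price 0 → finishing, varnish.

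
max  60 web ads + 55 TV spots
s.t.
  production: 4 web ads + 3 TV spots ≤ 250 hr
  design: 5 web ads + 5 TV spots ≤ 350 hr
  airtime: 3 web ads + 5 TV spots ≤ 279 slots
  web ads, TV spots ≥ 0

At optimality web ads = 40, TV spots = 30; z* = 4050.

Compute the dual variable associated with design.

At the optimum: production uses 250 of 250 (binding); design uses 350 of 350 (binding); airtime uses 270 of 279 (slack = 9).
By complementary slackness, y = 0 for the non-binding constraint.
Dual feasibility on the basic columns requires 4·y_production + 5·y_design = 60, 3·y_production + 5·y_design = 55.
→ y_production = 5 and y_design = 8.
Shadow price of design = 8.

8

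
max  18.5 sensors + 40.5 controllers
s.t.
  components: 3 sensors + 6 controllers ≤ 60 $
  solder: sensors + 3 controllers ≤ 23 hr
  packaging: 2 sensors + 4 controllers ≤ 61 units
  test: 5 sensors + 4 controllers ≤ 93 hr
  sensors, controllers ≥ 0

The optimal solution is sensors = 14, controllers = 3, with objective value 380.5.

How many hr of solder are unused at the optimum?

solder used = 1·14 + 3·3 = 23; slack = 23 − 23 = 0.

0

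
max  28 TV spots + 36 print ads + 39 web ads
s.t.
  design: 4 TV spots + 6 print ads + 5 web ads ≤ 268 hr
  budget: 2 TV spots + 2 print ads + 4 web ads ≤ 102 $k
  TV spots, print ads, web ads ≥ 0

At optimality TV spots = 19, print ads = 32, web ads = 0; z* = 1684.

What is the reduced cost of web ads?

Both design and budget are binding at x*.
The binding rows give the dual system: 4·y_design + 2·y_budget = 28 and 6·y_design + 2·y_budget = 36.
→ y_design = 4 and y_budget = 6.
Reduced cost of web ads: c₃ − yᵀa₃ = 39 − (4·5 + 6·4) = 39 − 44 = -5.

-5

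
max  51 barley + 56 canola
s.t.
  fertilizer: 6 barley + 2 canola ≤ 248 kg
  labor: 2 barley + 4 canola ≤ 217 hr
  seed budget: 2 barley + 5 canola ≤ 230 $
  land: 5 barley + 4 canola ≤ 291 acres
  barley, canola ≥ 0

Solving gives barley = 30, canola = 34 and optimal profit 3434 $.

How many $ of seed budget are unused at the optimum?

seed budget used = 2·30 + 5·34 = 230; slack = 230 − 230 = 0.

0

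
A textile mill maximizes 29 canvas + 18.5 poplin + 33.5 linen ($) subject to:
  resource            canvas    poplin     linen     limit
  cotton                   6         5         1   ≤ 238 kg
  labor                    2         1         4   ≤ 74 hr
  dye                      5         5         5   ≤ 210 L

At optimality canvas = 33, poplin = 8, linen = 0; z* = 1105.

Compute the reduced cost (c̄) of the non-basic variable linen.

-2.5

Check each constraint at x*: cotton 238/238 (tight); labor 74/74 (tight); dye 205/210 (slack 5).
Since dye is not tight, its dual is 0.
The binding rows give the dual system: 6·y_cotton + 2·y_labor = 29 and 5·y_cotton + 1·y_labor = 18.5.
Solving: y_cotton = 2, y_labor = 8.5.
Reduced cost of linen: c₃ − yᵀa₃ = 33.5 − (2·1 + 8.5·4) = 33.5 − 36 = -2.5.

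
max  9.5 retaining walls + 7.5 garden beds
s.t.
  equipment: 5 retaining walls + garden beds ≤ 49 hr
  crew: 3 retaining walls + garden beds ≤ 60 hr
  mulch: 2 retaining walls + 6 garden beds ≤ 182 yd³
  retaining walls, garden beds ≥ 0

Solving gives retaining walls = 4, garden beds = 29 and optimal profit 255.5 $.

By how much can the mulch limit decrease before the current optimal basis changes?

Binding constraints: equipment, mulch. The basis is B = [[5,1],[2,6]] with det 28.
Per unit decrease in mulch, x* moves by d = (0.0357, -0.1786).
The basis stays optimal until garden beds reaches 0; allowable decrease = 162.4 yd³.

162.4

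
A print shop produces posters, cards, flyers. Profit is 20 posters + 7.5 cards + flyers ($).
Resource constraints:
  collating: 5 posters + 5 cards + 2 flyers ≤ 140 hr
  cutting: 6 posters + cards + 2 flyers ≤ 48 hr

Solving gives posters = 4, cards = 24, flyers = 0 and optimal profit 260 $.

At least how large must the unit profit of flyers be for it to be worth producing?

7

Check each constraint at x*: collating 140/140 (tight); cutting 48/48 (tight).
Dual feasibility on the basic columns requires 5·y_collating + 6·y_cutting = 20, 5·y_collating + 1·y_cutting = 7.5.
This yields shadow prices y_collating = 1, y_cutting = 2.5.
flyers enters the basis when its profit ≥ yᵀa₃ = 1·2 + 2.5·2 = 7.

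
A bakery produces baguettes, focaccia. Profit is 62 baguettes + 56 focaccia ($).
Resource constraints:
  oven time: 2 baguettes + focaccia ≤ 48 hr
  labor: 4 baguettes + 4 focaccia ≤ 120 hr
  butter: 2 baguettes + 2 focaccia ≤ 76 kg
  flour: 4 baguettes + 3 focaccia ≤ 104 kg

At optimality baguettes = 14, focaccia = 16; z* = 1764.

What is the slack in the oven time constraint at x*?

oven time used = 2·14 + 1·16 = 44; slack = 48 − 44 = 4.

4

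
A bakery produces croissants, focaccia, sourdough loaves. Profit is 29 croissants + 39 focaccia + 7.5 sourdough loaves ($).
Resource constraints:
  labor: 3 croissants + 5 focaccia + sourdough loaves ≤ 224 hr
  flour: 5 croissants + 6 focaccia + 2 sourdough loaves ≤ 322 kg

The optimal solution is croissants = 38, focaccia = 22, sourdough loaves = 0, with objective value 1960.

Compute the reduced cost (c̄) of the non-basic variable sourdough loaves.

At the optimum: labor uses 224 of 224 (binding); flour uses 322 of 322 (binding).
The binding rows give the dual system: 3·y_labor + 5·y_flour = 29 and 5·y_labor + 6·y_flour = 39.
→ y_labor = 3 and y_flour = 4.
Reduced cost of sourdough loaves: c₃ − yᵀa₃ = 7.5 − (3·1 + 4·2) = 7.5 − 11 = -3.5.

-3.5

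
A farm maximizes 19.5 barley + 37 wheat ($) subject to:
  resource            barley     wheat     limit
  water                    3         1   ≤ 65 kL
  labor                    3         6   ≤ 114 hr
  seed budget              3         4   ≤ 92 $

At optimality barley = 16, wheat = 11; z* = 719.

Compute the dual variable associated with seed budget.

Binding: labor and seed budget. Non-binding: water (6 unused).
By complementary slackness, y = 0 for the non-binding constraint.
Dual feasibility on the basic columns requires 3·y_labor + 3·y_seed budget = 19.5, 6·y_labor + 4·y_seed budget = 37.
This yields shadow prices y_labor = 5.5, y_seed budget = 1.
Shadow price of seed budget = 1.

1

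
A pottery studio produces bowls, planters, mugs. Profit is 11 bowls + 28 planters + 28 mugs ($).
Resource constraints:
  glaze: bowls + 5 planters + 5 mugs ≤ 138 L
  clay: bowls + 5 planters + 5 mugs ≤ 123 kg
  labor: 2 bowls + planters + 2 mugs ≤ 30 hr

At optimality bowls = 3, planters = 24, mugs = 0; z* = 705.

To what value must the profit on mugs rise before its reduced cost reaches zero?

Binding: clay and labor. Non-binding: glaze (15 unused).
By complementary slackness, y = 0 for the non-binding constraint.
Dual feasibility on the basic columns requires 1·y_clay + 2·y_labor = 11, 5·y_clay + 1·y_labor = 28.
→ y_clay = 5 and y_labor = 3.
mugs enters the basis when its profit ≥ yᵀa₃ = 5·5 + 3·2 = 31.

31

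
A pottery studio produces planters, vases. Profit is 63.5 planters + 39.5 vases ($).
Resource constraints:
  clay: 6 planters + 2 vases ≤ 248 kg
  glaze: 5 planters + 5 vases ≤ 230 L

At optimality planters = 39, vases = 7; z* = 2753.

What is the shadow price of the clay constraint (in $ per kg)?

6

Check each constraint at x*: clay 248/248 (tight); glaze 230/230 (tight).
From A_Bᵀ y = c: 6·y_clay + 5·y_glaze = 63.5; 2·y_clay + 5·y_glaze = 39.5.
→ y_clay = 6 and y_glaze = 5.5.
Shadow price of clay = 6.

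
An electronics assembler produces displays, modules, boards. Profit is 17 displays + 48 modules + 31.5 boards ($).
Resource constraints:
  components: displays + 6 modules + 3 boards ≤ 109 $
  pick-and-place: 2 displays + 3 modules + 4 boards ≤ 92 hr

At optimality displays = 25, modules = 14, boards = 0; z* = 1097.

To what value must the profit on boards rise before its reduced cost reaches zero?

At the optimum: components uses 109 of 109 (binding); pick-and-place uses 92 of 92 (binding).
Dual feasibility on the basic columns requires 1·y_components + 2·y_pick-and-place = 17, 6·y_components + 3·y_pick-and-place = 48.
Solving: y_components = 5, y_pick-and-place = 6.
boards enters the basis when its profit ≥ yᵀa₃ = 5·3 + 6·4 = 39.

39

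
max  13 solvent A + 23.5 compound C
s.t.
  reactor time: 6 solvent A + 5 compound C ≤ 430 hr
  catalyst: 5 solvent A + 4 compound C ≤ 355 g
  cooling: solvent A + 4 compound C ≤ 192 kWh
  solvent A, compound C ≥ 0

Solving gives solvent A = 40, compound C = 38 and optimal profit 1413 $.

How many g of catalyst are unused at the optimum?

3

catalyst used = 5·40 + 4·38 = 352; slack = 355 − 352 = 3.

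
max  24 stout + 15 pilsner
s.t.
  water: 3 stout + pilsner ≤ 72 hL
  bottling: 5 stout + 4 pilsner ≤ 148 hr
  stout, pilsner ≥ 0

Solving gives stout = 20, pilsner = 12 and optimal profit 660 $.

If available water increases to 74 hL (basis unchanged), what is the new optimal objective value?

At the optimum: water uses 72 of 72 (binding); bottling uses 148 of 148 (binding).
From A_Bᵀ y = c: 3·y_water + 5·y_bottling = 24; 1·y_water + 4·y_bottling = 15.
Solving: y_water = 3, y_bottling = 3.
Δz = y_water·Δb = 3 × (2) = 6, so new z* = 660 + 6 = 666.

666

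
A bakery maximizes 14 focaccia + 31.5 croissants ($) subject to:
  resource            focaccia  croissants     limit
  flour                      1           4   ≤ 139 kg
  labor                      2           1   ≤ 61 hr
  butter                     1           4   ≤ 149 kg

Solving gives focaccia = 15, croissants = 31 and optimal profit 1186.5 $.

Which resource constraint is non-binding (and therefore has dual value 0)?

butter

flour: 139/139 (binding)
labor: 61/61 (binding)
butter: 139/149 (slack 10)
By complementary slackness, a constraint with positive slack has shadow price 0 → butter.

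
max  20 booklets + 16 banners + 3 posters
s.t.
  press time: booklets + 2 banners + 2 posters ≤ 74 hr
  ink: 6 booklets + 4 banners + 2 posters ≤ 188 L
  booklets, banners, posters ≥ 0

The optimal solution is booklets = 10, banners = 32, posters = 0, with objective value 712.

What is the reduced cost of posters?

Check each constraint at x*: press time 74/74 (tight); ink 188/188 (tight).
The binding rows give the dual system: 1·y_press time + 6·y_ink = 20 and 2·y_press time + 4·y_ink = 16.
→ y_press time = 2 and y_ink = 3.
Reduced cost of posters: c₃ − yᵀa₃ = 3 − (2·2 + 3·2) = 3 − 10 = -7.

-7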